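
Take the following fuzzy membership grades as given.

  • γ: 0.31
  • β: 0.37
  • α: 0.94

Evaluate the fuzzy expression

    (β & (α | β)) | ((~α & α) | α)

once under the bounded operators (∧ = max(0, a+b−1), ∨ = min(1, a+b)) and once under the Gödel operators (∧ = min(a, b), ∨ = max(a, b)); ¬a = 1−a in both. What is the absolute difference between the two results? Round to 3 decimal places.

Under bounded:
  α | β = min(1, a+b) on (0.94, 0.37) = 1.00
  β & (α | β) = max(0, a+b−1) on (0.37, 1.00) = 0.37
  ~α = 1 − 0.94 = 0.06
  ~α & α = max(0, a+b−1) on (0.06, 0.94) = 0.00
  (~α & α) | α = min(1, a+b) on (0.00, 0.94) = 0.94
  (β & (α | β)) | ((~α & α) | α) = min(1, a+b) on (0.37, 0.94) = 1.00
  → value = 1.0000
Under Gödel:
  α | β = max(a, b) on (0.94, 0.37) = 0.94
  β & (α | β) = min(a, b) on (0.37, 0.94) = 0.37
  ~α = 1 − 0.94 = 0.06
  ~α & α = min(a, b) on (0.06, 0.94) = 0.06
  (~α & α) | α = max(a, b) on (0.06, 0.94) = 0.94
  (β & (α | β)) | ((~α & α) | α) = max(a, b) on (0.37, 0.94) = 0.94
  → value = 0.9400
|1.0000 − 0.9400| = 0.060

0.060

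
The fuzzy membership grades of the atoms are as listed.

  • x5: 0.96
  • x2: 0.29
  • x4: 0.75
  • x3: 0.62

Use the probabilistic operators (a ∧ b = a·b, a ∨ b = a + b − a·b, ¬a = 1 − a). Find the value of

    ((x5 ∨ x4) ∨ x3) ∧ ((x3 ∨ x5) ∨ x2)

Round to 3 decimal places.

x5 ∨ x4 = a + b − a·b on (0.9600, 0.7500) = 0.9900
(x5 ∨ x4) ∨ x3 = a + b − a·b on (0.9900, 0.6200) = 0.9962
x3 ∨ x5 = a + b − a·b on (0.6200, 0.9600) = 0.9848
(x3 ∨ x5) ∨ x2 = a + b − a·b on (0.9848, 0.2900) = 0.9892
((x5 ∨ x4) ∨ x3) ∧ ((x3 ∨ x5) ∨ x2) = a·b on (0.9962, 0.9892) = 0.9854

0.985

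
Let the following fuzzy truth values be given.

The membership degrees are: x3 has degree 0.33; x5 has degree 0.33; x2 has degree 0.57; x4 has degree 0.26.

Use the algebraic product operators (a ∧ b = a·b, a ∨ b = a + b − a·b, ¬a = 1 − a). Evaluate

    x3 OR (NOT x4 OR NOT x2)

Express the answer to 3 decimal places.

NOT x4 = 1 − 0.2600 = 0.7400
NOT x2 = 1 − 0.5700 = 0.4300
NOT x4 OR NOT x2 = a + b − a·b on (0.7400, 0.4300) = 0.8518
x3 OR (NOT x4 OR NOT x2) = a + b − a·b on (0.3300, 0.8518) = 0.9007

0.901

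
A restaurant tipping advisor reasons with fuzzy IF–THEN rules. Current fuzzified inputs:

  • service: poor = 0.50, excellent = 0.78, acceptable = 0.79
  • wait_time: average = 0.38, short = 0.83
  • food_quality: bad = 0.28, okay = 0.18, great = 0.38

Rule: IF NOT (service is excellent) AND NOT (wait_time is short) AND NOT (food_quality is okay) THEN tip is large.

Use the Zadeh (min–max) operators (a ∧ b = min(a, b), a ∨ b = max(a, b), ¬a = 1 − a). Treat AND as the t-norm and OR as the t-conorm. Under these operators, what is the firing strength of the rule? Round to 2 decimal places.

0.17

firing strength: ¬excellent=1−0.78=0.22, ¬short=1−0.83=0.17, ¬okay=1−0.18=0.82; AND[min(a, b)] → w = 0.17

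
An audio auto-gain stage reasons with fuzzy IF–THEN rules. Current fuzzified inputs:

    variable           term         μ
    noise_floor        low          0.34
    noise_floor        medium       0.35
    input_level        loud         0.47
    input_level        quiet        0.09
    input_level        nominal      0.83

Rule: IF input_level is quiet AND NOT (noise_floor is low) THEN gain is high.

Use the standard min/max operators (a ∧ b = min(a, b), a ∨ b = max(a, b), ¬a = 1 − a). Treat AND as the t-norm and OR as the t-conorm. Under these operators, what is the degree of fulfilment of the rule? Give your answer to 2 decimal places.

firing strength: quiet=0.09, ¬low=1−0.34=0.66; AND[min(a, b)] → w = 0.09

0.09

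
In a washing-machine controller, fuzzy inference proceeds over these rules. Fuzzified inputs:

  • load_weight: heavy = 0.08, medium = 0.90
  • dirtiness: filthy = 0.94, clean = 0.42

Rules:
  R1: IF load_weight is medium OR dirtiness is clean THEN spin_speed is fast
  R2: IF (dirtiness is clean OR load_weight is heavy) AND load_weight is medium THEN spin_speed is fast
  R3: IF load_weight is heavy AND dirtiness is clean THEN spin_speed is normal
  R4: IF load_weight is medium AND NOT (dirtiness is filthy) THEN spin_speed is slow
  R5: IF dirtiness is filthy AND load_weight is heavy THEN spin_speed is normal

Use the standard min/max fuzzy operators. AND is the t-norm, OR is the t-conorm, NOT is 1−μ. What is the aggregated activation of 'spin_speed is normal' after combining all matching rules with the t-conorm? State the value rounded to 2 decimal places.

0.08

R1: medium=0.90, clean=0.42; OR[max(a, b)] → w = 0.90
R2: (clean=0.42 OR heavy=0.08) = 0.42; AND[min(a, b)] with medium=0.90 → w = 0.42
R3: heavy=0.08, clean=0.42; AND[min(a, b)] → w = 0.08
R4: medium=0.90, ¬filthy=1−0.94=0.06; AND[min(a, b)] → w = 0.06
R5: filthy=0.94, heavy=0.08; AND[min(a, b)] → w = 0.08
Rules with consequent 'normal': {R3, R5} → strengths 0.08, 0.08
Aggregate via t-conorm [max(a, b)]: 0.08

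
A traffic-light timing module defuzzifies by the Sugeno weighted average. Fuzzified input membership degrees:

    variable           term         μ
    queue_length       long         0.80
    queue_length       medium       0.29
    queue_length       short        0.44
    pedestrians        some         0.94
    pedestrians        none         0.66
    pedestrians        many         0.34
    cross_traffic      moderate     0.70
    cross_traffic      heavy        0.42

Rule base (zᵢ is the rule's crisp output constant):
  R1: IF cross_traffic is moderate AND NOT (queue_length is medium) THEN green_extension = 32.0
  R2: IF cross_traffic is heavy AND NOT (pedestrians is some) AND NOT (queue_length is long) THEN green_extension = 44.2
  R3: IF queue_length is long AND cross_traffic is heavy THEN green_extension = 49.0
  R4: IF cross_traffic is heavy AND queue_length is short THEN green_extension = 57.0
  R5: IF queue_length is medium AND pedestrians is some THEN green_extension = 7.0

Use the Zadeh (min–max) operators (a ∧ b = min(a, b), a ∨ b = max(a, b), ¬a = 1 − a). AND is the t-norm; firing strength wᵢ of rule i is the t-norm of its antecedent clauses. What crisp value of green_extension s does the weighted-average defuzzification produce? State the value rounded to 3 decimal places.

37.885

R1 (z=32.0): moderate=0.70, ¬medium=1−0.29=0.71; AND[min(a, b)] → w = 0.70
R2 (z=44.2): heavy=0.42, ¬some=1−0.94=0.06, ¬long=1−0.80=0.20; AND[min(a, b)] → w = 0.06
R3 (z=49.0): long=0.80, heavy=0.42; AND[min(a, b)] → w = 0.42
R4 (z=57.0): heavy=0.42, short=0.44; AND[min(a, b)] → w = 0.42
R5 (z=7.0): medium=0.29, some=0.94; AND[min(a, b)] → w = 0.29
Weighted average = (0.70·32.0 + 0.06·44.2 + 0.42·49.0 + 0.42·57.0 + 0.29·7.0) / (0.70 + 0.06 + 0.42 + 0.42 + 0.29)
  = 71.6020 / 1.8900 = 37.885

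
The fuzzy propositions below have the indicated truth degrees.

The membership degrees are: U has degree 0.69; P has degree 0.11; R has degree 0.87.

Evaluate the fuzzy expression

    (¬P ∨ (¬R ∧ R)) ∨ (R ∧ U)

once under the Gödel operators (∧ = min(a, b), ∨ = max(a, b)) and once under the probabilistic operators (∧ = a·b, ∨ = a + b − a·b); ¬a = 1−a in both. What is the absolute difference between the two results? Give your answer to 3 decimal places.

0.071

Under Gödel:
  ¬P = 1 − 0.11 = 0.89
  ¬R = 1 − 0.87 = 0.13
  ¬R ∧ R = min(a, b) on (0.13, 0.87) = 0.13
  ¬P ∨ (¬R ∧ R) = max(a, b) on (0.89, 0.13) = 0.89
  R ∧ U = min(a, b) on (0.87, 0.69) = 0.69
  (¬P ∨ (¬R ∧ R)) ∨ (R ∧ U) = max(a, b) on (0.89, 0.69) = 0.89
  → value = 0.8900
Under probabilistic:
  ¬P = 1 − 0.1100 = 0.8900
  ¬R = 1 − 0.8700 = 0.1300
  ¬R ∧ R = a·b on (0.1300, 0.8700) = 0.1131
  ¬P ∨ (¬R ∧ R) = a + b − a·b on (0.8900, 0.1131) = 0.9024
  R ∧ U = a·b on (0.8700, 0.6900) = 0.6003
  (¬P ∨ (¬R ∧ R)) ∨ (R ∧ U) = a + b − a·b on (0.9024, 0.6003) = 0.9610
  → value = 0.9610
|0.8900 − 0.9610| = 0.071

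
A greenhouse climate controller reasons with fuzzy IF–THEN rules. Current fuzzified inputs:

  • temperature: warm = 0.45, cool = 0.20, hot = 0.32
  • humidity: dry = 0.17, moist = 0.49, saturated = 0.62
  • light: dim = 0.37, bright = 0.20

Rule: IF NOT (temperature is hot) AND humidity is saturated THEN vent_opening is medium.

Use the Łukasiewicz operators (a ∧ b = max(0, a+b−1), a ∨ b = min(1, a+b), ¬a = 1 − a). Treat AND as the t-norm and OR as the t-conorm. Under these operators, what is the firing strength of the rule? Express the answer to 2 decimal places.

firing strength: ¬hot=1−0.32=0.68, saturated=0.62; AND[max(0, a+b−1)] → w = 0.30

0.30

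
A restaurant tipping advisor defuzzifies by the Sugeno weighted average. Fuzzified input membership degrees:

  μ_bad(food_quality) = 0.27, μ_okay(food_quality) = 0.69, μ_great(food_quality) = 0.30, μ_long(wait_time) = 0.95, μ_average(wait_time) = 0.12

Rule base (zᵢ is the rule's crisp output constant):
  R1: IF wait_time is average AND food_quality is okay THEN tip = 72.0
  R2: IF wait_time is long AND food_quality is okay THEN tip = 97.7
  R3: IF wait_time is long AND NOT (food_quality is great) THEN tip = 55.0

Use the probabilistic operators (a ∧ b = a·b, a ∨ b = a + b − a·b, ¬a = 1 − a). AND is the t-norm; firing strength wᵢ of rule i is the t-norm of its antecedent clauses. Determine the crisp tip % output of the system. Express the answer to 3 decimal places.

R1 (z=72.0): average=0.12, okay=0.69; AND[a·b] → w = 0.0828
R2 (z=97.7): long=0.95, okay=0.69; AND[a·b] → w = 0.6555
R3 (z=55.0): long=0.95, ¬great=1−0.30=0.70; AND[a·b] → w = 0.6650
Weighted average = (0.0828·72.0 + 0.6555·97.7 + 0.6650·55.0) / (0.0828 + 0.6555 + 0.6650)
  = 106.5789 / 1.4033 = 75.949

75.949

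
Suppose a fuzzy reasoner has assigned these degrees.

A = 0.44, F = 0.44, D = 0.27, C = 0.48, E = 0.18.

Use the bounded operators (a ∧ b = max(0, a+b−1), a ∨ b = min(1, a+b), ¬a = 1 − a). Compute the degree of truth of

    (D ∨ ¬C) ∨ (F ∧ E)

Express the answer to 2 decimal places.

¬C = 1 − 0.48 = 0.52
D ∨ ¬C = min(1, a+b) on (0.27, 0.52) = 0.79
F ∧ E = max(0, a+b−1) on (0.44, 0.18) = 0.00
(D ∨ ¬C) ∨ (F ∧ E) = min(1, a+b) on (0.79, 0.00) = 0.79

0.79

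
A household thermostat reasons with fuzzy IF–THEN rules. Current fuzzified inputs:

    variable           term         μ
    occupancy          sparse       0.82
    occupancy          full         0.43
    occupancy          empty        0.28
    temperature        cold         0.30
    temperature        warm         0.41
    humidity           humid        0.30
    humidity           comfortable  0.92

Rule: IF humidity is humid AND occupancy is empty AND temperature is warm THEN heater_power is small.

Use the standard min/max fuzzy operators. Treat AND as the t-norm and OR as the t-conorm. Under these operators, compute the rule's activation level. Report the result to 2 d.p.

firing strength: humid=0.30, empty=0.28, warm=0.41; AND[min(a, b)] → w = 0.28

0.28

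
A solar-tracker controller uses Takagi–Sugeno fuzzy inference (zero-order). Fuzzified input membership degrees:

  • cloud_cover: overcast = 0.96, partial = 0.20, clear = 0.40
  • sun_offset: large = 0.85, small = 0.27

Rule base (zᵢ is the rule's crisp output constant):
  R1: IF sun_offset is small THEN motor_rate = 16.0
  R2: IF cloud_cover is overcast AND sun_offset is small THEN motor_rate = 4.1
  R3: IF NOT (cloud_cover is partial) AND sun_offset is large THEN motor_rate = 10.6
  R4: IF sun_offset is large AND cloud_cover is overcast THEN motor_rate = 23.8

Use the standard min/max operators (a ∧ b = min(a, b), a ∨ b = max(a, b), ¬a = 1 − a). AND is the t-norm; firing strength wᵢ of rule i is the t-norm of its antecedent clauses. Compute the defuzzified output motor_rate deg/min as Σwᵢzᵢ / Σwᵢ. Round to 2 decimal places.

R1 (z=16.0): small=0.27 → w = 0.27
R2 (z=4.1): overcast=0.96, small=0.27; AND[min(a, b)] → w = 0.27
R3 (z=10.6): ¬partial=1−0.20=0.80, large=0.85; AND[min(a, b)] → w = 0.80
R4 (z=23.8): large=0.85, overcast=0.96; AND[min(a, b)] → w = 0.85
Weighted average = (0.27·16.0 + 0.27·4.1 + 0.80·10.6 + 0.85·23.8) / (0.27 + 0.27 + 0.80 + 0.85)
  = 34.1370 / 2.1900 = 15.59

15.59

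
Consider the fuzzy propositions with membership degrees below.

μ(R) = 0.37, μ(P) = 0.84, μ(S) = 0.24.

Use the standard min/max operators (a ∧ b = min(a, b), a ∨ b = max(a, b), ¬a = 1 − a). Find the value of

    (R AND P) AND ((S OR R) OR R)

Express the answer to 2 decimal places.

0.37

R AND P = min(a, b) on (0.37, 0.84) = 0.37
S OR R = max(a, b) on (0.24, 0.37) = 0.37
(S OR R) OR R = max(a, b) on (0.37, 0.37) = 0.37
(R AND P) AND ((S OR R) OR R) = min(a, b) on (0.37, 0.37) = 0.37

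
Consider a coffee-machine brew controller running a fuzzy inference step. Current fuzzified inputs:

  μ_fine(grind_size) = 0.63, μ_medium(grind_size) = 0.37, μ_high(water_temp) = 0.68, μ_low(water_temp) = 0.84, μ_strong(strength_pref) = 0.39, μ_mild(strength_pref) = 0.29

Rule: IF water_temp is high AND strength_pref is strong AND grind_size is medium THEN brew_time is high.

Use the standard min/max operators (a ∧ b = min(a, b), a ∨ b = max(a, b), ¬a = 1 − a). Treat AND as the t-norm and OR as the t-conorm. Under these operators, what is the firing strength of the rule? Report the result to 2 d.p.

0.37

firing strength: high=0.68, strong=0.39, medium=0.37; AND[min(a, b)] → w = 0.37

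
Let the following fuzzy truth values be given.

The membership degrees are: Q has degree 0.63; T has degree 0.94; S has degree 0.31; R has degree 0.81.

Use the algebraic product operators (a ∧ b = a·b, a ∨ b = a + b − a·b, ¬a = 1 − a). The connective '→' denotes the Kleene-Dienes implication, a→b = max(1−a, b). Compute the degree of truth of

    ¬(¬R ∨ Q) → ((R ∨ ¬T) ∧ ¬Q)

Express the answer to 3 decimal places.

¬R = 1 − 0.8100 = 0.1900
¬R ∨ Q = a + b − a·b on (0.1900, 0.6300) = 0.7003
¬(¬R ∨ Q) = 1 − 0.7003 = 0.2997
¬T = 1 − 0.9400 = 0.0600
R ∨ ¬T = a + b − a·b on (0.8100, 0.0600) = 0.8214
¬Q = 1 − 0.6300 = 0.3700
(R ∨ ¬T) ∧ ¬Q = a·b on (0.8214, 0.3700) = 0.3039
¬(¬R ∨ Q) → ((R ∨ ¬T) ∧ ¬Q)  [Kleene-Dienes: max(1−a, b)] with a=0.2997, b=0.3039 → 0.7003

0.700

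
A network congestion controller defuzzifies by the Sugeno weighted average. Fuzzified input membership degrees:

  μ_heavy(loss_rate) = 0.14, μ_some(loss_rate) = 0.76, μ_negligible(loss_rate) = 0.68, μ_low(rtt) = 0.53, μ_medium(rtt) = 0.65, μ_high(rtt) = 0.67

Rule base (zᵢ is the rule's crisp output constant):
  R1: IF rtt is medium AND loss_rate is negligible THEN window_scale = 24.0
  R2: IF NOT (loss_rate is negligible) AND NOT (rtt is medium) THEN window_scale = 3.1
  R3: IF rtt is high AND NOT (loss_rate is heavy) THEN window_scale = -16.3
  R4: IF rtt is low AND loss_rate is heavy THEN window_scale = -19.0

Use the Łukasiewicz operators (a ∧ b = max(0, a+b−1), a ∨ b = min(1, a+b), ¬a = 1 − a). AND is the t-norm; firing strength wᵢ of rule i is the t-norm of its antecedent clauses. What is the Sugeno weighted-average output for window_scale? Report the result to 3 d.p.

-0.836

R1 (z=24.0): medium=0.65, negligible=0.68; AND[max(0, a+b−1)] → w = 0.33
R2 (z=3.1): ¬negligible=1−0.68=0.32, ¬medium=1−0.65=0.35; AND[max(0, a+b−1)] → w = 0.00
R3 (z=-16.3): high=0.67, ¬heavy=1−0.14=0.86; AND[max(0, a+b−1)] → w = 0.53
R4 (z=-19.0): low=0.53, heavy=0.14; AND[max(0, a+b−1)] → w = 0.00
Weighted average = (0.33·24.0 + 0.00·3.1 + 0.53·-16.3 + 0.00·-19.0) / (0.33 + 0.00 + 0.53 + 0.00)
  = -0.7190 / 0.8600 = -0.836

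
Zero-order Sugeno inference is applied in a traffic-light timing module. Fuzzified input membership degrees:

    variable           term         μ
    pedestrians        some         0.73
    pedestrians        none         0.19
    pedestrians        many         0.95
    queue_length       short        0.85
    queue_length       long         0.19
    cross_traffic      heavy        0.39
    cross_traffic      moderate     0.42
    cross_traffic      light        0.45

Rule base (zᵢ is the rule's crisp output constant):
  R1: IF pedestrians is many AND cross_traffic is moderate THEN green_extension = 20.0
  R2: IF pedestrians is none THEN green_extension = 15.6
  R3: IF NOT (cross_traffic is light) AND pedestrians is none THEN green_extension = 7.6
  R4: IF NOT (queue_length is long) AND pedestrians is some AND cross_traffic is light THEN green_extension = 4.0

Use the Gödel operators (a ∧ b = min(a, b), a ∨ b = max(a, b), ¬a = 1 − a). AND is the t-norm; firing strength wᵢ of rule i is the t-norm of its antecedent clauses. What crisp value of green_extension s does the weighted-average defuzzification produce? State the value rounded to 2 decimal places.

R1 (z=20.0): many=0.95, moderate=0.42; AND[min(a, b)] → w = 0.42
R2 (z=15.6): none=0.19 → w = 0.19
R3 (z=7.6): ¬light=1−0.45=0.55, none=0.19; AND[min(a, b)] → w = 0.19
R4 (z=4.0): ¬long=1−0.19=0.81, some=0.73, light=0.45; AND[min(a, b)] → w = 0.45
Weighted average = (0.42·20.0 + 0.19·15.6 + 0.19·7.6 + 0.45·4.0) / (0.42 + 0.19 + 0.19 + 0.45)
  = 14.6080 / 1.2500 = 11.69

11.69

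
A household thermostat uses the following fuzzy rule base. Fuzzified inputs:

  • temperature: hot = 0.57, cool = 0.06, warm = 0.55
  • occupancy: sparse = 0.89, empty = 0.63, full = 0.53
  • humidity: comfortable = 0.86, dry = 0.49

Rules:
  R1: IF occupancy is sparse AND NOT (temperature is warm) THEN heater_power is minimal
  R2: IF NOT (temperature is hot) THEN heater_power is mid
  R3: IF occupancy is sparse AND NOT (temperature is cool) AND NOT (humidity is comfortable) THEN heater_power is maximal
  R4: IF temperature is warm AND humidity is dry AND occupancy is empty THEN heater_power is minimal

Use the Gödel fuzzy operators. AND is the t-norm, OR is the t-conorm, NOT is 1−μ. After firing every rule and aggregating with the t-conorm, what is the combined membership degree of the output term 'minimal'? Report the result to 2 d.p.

R1: sparse=0.89, ¬warm=1−0.55=0.45; AND[min(a, b)] → w = 0.45
R2: ¬hot=1−0.57=0.43 → w = 0.43
R3: sparse=0.89, ¬cool=1−0.06=0.94, ¬comfortable=1−0.86=0.14; AND[min(a, b)] → w = 0.14
R4: warm=0.55, dry=0.49, empty=0.63; AND[min(a, b)] → w = 0.49
Rules with consequent 'minimal': {R1, R4} → strengths 0.45, 0.49
Aggregate via t-conorm [max(a, b)]: 0.49

0.49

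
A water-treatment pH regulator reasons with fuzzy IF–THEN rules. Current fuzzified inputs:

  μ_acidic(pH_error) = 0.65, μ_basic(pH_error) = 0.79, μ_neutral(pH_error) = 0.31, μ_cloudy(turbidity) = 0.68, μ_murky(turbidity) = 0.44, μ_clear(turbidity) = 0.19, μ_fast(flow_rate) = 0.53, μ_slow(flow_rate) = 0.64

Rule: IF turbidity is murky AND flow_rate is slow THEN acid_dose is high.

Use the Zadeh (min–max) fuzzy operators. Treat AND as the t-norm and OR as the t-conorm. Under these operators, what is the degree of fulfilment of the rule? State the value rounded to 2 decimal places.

firing strength: murky=0.44, slow=0.64; AND[min(a, b)] → w = 0.44

0.44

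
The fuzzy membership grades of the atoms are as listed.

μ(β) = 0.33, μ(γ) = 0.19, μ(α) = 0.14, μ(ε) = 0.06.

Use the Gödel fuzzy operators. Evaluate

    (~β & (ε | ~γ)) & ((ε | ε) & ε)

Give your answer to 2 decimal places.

0.06

~β = 1 − 0.33 = 0.67
~γ = 1 − 0.19 = 0.81
ε | ~γ = max(a, b) on (0.06, 0.81) = 0.81
~β & (ε | ~γ) = min(a, b) on (0.67, 0.81) = 0.67
ε | ε = max(a, b) on (0.06, 0.06) = 0.06
(ε | ε) & ε = min(a, b) on (0.06, 0.06) = 0.06
(~β & (ε | ~γ)) & ((ε | ε) & ε) = min(a, b) on (0.67, 0.06) = 0.06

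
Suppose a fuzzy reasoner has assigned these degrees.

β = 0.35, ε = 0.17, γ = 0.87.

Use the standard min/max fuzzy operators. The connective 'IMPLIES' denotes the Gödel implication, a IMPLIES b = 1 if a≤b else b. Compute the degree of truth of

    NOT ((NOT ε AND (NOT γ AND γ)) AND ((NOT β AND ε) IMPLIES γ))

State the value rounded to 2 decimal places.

0.87

NOT ε = 1 − 0.17 = 0.83
NOT γ = 1 − 0.87 = 0.13
NOT γ AND γ = min(a, b) on (0.13, 0.87) = 0.13
NOT ε AND (NOT γ AND γ) = min(a, b) on (0.83, 0.13) = 0.13
NOT β = 1 − 0.35 = 0.65
NOT β AND ε = min(a, b) on (0.65, 0.17) = 0.17
(NOT β AND ε) IMPLIES γ  [Gödel: 1 if a≤b else b] with a=0.17, b=0.87 → 1.00
(NOT ε AND (NOT γ AND γ)) AND ((NOT β AND ε) IMPLIES γ) = min(a, b) on (0.13, 1.00) = 0.13
NOT ((NOT ε AND (NOT γ AND γ)) AND ((NOT β AND ε) IMPLIES γ)) = 1 − 0.13 = 0.87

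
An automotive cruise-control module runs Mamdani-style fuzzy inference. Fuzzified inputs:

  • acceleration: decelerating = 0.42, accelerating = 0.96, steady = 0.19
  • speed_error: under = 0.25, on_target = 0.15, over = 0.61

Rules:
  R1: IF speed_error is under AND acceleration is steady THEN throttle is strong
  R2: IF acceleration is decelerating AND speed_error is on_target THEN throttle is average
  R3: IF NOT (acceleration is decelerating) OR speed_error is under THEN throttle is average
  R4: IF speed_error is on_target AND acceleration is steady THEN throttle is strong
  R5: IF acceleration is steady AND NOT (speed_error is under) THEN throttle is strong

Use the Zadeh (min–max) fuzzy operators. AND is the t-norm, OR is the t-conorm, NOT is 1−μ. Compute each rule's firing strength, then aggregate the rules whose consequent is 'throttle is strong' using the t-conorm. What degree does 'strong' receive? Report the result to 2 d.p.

0.19

R1: under=0.25, steady=0.19; AND[min(a, b)] → w = 0.19
R2: decelerating=0.42, on_target=0.15; AND[min(a, b)] → w = 0.15
R3: ¬decelerating=1−0.42=0.58, under=0.25; OR[max(a, b)] → w = 0.58
R4: on_target=0.15, steady=0.19; AND[min(a, b)] → w = 0.15
R5: steady=0.19, ¬under=1−0.25=0.75; AND[min(a, b)] → w = 0.19
Rules with consequent 'strong': {R1, R4, R5} → strengths 0.19, 0.15, 0.19
Aggregate via t-conorm [max(a, b)]: 0.19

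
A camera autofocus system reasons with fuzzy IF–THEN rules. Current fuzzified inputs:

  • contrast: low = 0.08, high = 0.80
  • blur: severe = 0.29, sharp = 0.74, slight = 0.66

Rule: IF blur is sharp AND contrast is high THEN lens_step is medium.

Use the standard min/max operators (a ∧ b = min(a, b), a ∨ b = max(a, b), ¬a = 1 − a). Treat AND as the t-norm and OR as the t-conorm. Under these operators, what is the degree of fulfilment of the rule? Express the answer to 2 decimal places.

firing strength: sharp=0.74, high=0.80; AND[min(a, b)] → w = 0.74

0.74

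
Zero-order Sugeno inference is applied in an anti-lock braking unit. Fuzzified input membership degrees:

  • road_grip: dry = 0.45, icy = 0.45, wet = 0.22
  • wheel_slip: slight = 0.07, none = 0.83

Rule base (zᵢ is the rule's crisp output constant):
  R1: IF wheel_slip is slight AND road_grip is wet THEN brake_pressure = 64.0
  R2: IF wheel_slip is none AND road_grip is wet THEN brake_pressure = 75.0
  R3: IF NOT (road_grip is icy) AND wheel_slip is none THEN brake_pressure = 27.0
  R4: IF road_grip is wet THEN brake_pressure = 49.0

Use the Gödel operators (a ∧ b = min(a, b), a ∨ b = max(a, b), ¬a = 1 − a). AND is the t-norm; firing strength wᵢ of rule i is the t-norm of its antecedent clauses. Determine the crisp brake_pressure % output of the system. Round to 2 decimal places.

43.97

R1 (z=64.0): slight=0.07, wet=0.22; AND[min(a, b)] → w = 0.07
R2 (z=75.0): none=0.83, wet=0.22; AND[min(a, b)] → w = 0.22
R3 (z=27.0): ¬icy=1−0.45=0.55, none=0.83; AND[min(a, b)] → w = 0.55
R4 (z=49.0): wet=0.22 → w = 0.22
Weighted average = (0.07·64.0 + 0.22·75.0 + 0.55·27.0 + 0.22·49.0) / (0.07 + 0.22 + 0.55 + 0.22)
  = 46.6100 / 1.0600 = 43.97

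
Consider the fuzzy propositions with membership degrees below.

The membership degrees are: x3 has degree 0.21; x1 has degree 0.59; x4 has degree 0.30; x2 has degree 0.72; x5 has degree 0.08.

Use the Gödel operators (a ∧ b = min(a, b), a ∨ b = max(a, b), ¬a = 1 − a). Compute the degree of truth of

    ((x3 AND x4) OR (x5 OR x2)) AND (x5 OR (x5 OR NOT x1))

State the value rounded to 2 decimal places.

0.41

x3 AND x4 = min(a, b) on (0.21, 0.30) = 0.21
x5 OR x2 = max(a, b) on (0.08, 0.72) = 0.72
(x3 AND x4) OR (x5 OR x2) = max(a, b) on (0.21, 0.72) = 0.72
NOT x1 = 1 − 0.59 = 0.41
x5 OR NOT x1 = max(a, b) on (0.08, 0.41) = 0.41
x5 OR (x5 OR NOT x1) = max(a, b) on (0.08, 0.41) = 0.41
((x3 AND x4) OR (x5 OR x2)) AND (x5 OR (x5 OR NOT x1)) = min(a, b) on (0.72, 0.41) = 0.41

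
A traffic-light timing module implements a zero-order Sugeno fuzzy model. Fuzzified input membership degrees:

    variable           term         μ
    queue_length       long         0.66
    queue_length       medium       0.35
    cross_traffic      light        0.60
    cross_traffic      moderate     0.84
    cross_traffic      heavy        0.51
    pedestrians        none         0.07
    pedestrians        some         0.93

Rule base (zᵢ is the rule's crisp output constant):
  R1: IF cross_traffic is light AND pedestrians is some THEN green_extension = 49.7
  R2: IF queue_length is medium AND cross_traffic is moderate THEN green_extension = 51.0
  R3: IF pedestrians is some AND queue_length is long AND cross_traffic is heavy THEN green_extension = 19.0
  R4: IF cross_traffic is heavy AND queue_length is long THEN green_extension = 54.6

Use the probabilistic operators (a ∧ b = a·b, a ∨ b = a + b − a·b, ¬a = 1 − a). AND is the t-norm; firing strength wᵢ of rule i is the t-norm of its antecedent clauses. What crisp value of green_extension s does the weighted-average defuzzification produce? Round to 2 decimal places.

44.65

R1 (z=49.7): light=0.60, some=0.93; AND[a·b] → w = 0.5580
R2 (z=51.0): medium=0.35, moderate=0.84; AND[a·b] → w = 0.2940
R3 (z=19.0): some=0.93, long=0.66, heavy=0.51; AND[a·b] → w = 0.3130
R4 (z=54.6): heavy=0.51, long=0.66; AND[a·b] → w = 0.3366
Weighted average = (0.5580·49.7 + 0.2940·51.0 + 0.3130·19.0 + 0.3366·54.6) / (0.5580 + 0.2940 + 0.3130 + 0.3366)
  = 67.0527 / 1.5016 = 44.65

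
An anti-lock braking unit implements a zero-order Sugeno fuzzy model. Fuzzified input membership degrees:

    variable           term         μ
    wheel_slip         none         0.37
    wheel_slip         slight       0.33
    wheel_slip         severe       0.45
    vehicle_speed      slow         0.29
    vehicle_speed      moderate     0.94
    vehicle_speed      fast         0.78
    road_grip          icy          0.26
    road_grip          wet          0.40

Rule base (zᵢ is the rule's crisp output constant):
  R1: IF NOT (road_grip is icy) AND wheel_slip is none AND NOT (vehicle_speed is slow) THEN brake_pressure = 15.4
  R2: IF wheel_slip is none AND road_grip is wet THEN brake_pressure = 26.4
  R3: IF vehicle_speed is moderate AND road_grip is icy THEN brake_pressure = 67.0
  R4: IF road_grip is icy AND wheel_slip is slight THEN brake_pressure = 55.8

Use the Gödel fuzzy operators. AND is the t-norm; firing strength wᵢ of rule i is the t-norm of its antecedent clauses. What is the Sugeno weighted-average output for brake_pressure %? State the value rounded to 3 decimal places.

R1 (z=15.4): ¬icy=1−0.26=0.74, none=0.37, ¬slow=1−0.29=0.71; AND[min(a, b)] → w = 0.37
R2 (z=26.4): none=0.37, wet=0.40; AND[min(a, b)] → w = 0.37
R3 (z=67.0): moderate=0.94, icy=0.26; AND[min(a, b)] → w = 0.26
R4 (z=55.8): icy=0.26, slight=0.33; AND[min(a, b)] → w = 0.26
Weighted average = (0.37·15.4 + 0.37·26.4 + 0.26·67.0 + 0.26·55.8) / (0.37 + 0.37 + 0.26 + 0.26)
  = 47.3940 / 1.2600 = 37.614

37.614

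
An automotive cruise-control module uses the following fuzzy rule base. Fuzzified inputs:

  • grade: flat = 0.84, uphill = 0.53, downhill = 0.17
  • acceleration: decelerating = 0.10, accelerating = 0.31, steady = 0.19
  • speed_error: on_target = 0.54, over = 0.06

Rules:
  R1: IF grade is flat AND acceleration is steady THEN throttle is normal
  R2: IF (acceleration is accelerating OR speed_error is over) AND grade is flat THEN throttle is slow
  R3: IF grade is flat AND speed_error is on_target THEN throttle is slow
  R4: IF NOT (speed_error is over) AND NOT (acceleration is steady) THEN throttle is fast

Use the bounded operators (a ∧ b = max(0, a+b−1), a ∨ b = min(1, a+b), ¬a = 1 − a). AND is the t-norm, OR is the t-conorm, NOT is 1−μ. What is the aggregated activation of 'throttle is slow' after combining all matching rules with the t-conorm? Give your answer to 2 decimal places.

0.59

R1: flat=0.84, steady=0.19; AND[max(0, a+b−1)] → w = 0.03
R2: (accelerating=0.31 OR over=0.06) = 0.37; AND[max(0, a+b−1)] with flat=0.84 → w = 0.21
R3: flat=0.84, on_target=0.54; AND[max(0, a+b−1)] → w = 0.38
R4: ¬over=1−0.06=0.94, ¬steady=1−0.19=0.81; AND[max(0, a+b−1)] → w = 0.75
Rules with consequent 'slow': {R2, R3} → strengths 0.21, 0.38
Aggregate via t-conorm [min(1, a+b)]: 0.59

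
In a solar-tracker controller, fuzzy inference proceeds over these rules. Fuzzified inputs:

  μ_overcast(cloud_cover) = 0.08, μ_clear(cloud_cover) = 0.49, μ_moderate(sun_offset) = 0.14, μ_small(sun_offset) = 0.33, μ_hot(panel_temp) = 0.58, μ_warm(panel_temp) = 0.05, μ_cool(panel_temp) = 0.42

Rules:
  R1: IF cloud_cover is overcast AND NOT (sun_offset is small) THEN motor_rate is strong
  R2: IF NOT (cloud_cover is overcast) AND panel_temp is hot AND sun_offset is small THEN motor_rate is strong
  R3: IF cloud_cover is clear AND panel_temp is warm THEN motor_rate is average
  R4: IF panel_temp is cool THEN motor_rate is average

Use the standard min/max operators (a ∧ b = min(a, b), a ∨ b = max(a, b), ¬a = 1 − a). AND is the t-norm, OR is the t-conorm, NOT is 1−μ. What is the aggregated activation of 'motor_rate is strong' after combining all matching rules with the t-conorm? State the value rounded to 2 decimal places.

R1: overcast=0.08, ¬small=1−0.33=0.67; AND[min(a, b)] → w = 0.08
R2: ¬overcast=1−0.08=0.92, hot=0.58, small=0.33; AND[min(a, b)] → w = 0.33
R3: clear=0.49, warm=0.05; AND[min(a, b)] → w = 0.05
R4: cool=0.42 → w = 0.42
Rules with consequent 'strong': {R1, R2} → strengths 0.08, 0.33
Aggregate via t-conorm [max(a, b)]: 0.33

0.33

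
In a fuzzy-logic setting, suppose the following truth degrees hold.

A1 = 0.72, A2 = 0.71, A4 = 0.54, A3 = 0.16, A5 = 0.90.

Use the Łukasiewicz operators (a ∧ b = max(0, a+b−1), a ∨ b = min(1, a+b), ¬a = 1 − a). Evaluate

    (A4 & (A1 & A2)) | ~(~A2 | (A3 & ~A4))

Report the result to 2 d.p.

A1 & A2 = max(0, a+b−1) on (0.72, 0.71) = 0.43
A4 & (A1 & A2) = max(0, a+b−1) on (0.54, 0.43) = 0.00
~A2 = 1 − 0.71 = 0.29
~A4 = 1 − 0.54 = 0.46
A3 & ~A4 = max(0, a+b−1) on (0.16, 0.46) = 0.00
~A2 | (A3 & ~A4) = min(1, a+b) on (0.29, 0.00) = 0.29
~(~A2 | (A3 & ~A4)) = 1 − 0.29 = 0.71
(A4 & (A1 & A2)) | ~(~A2 | (A3 & ~A4)) = min(1, a+b) on (0.00, 0.71) = 0.71

0.71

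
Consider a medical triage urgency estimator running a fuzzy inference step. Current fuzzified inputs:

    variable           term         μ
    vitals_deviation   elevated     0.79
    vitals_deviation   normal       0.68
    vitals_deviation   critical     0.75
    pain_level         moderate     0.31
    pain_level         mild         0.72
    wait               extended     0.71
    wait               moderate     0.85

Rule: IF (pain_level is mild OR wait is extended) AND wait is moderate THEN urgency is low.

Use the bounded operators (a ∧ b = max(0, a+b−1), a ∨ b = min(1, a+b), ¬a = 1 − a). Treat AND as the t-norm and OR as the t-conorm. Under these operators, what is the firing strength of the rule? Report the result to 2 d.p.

firing strength: (mild=0.72 OR extended=0.71) = 1.00; AND[max(0, a+b−1)] with moderate=0.85 → w = 0.85

0.85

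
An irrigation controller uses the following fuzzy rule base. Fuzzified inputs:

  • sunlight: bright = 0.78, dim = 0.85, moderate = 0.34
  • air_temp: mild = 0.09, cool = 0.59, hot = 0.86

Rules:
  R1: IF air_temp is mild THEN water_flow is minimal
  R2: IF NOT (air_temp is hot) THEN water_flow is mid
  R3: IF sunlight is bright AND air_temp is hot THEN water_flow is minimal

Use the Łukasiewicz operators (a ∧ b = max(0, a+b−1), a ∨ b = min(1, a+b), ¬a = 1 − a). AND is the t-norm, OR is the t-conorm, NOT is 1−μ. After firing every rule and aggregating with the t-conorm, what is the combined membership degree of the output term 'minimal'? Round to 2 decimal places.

R1: mild=0.09 → w = 0.09
R2: ¬hot=1−0.86=0.14 → w = 0.14
R3: bright=0.78, hot=0.86; AND[max(0, a+b−1)] → w = 0.64
Rules with consequent 'minimal': {R1, R3} → strengths 0.09, 0.64
Aggregate via t-conorm [min(1, a+b)]: 0.73

0.73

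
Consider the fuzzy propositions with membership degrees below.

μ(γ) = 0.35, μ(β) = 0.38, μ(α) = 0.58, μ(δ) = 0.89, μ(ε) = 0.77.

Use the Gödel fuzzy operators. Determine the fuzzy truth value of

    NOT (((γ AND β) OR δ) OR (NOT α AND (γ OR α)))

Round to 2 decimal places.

0.11

γ AND β = min(a, b) on (0.35, 0.38) = 0.35
(γ AND β) OR δ = max(a, b) on (0.35, 0.89) = 0.89
NOT α = 1 − 0.58 = 0.42
γ OR α = max(a, b) on (0.35, 0.58) = 0.58
NOT α AND (γ OR α) = min(a, b) on (0.42, 0.58) = 0.42
((γ AND β) OR δ) OR (NOT α AND (γ OR α)) = max(a, b) on (0.89, 0.42) = 0.89
NOT (((γ AND β) OR δ) OR (NOT α AND (γ OR α))) = 1 − 0.89 = 0.11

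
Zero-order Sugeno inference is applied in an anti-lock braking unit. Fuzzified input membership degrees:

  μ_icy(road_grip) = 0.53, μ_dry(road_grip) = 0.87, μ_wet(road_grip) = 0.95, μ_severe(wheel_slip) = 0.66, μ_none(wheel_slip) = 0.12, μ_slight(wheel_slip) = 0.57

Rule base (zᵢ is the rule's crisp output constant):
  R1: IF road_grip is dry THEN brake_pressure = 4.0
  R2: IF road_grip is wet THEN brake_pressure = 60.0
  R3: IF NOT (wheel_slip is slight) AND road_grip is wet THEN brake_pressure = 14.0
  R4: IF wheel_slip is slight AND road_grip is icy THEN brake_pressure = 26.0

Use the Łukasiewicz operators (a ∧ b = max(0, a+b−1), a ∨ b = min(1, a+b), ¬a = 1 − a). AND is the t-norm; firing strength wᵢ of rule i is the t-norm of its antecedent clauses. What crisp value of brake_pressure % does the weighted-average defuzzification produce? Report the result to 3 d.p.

29.739

R1 (z=4.0): dry=0.87 → w = 0.87
R2 (z=60.0): wet=0.95 → w = 0.95
R3 (z=14.0): ¬slight=1−0.57=0.43, wet=0.95; AND[max(0, a+b−1)] → w = 0.38
R4 (z=26.0): slight=0.57, icy=0.53; AND[max(0, a+b−1)] → w = 0.10
Weighted average = (0.87·4.0 + 0.95·60.0 + 0.38·14.0 + 0.10·26.0) / (0.87 + 0.95 + 0.38 + 0.10)
  = 68.4000 / 2.3000 = 29.739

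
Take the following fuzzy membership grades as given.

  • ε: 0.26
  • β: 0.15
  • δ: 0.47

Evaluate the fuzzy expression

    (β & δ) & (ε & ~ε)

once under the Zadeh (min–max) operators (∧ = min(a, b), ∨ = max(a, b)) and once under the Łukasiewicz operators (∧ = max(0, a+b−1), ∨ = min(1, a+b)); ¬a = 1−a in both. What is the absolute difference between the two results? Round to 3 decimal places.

Under Zadeh (min–max):
  β & δ = min(a, b) on (0.15, 0.47) = 0.15
  ~ε = 1 − 0.26 = 0.74
  ε & ~ε = min(a, b) on (0.26, 0.74) = 0.26
  (β & δ) & (ε & ~ε) = min(a, b) on (0.15, 0.26) = 0.15
  → value = 0.1500
Under Łukasiewicz:
  β & δ = max(0, a+b−1) on (0.15, 0.47) = 0.00
  ~ε = 1 − 0.26 = 0.74
  ε & ~ε = max(0, a+b−1) on (0.26, 0.74) = 0.00
  (β & δ) & (ε & ~ε) = max(0, a+b−1) on (0.00, 0.00) = 0.00
  → value = 0.0000
|0.1500 − 0.0000| = 0.150

0.150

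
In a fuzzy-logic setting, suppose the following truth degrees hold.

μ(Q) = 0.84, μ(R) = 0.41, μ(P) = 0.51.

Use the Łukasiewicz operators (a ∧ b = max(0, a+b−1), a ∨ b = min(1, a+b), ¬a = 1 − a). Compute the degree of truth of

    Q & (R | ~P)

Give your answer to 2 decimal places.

0.74

~P = 1 − 0.51 = 0.49
R | ~P = min(1, a+b) on (0.41, 0.49) = 0.90
Q & (R | ~P) = max(0, a+b−1) on (0.84, 0.90) = 0.74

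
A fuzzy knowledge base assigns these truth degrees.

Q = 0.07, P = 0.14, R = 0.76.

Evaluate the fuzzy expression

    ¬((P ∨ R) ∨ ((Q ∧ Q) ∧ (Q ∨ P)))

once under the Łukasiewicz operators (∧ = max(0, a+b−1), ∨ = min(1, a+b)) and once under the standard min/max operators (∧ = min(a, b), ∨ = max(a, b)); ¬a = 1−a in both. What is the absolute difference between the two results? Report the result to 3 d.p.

Under Łukasiewicz:
  P ∨ R = min(1, a+b) on (0.14, 0.76) = 0.90
  Q ∧ Q = max(0, a+b−1) on (0.07, 0.07) = 0.00
  Q ∨ P = min(1, a+b) on (0.07, 0.14) = 0.21
  (Q ∧ Q) ∧ (Q ∨ P) = max(0, a+b−1) on (0.00, 0.21) = 0.00
  (P ∨ R) ∨ ((Q ∧ Q) ∧ (Q ∨ P)) = min(1, a+b) on (0.90, 0.00) = 0.90
  ¬((P ∨ R) ∨ ((Q ∧ Q) ∧ (Q ∨ P))) = 1 − 0.90 = 0.10
  → value = 0.1000
Under standard min/max:
  P ∨ R = max(a, b) on (0.14, 0.76) = 0.76
  Q ∧ Q = min(a, b) on (0.07, 0.07) = 0.07
  Q ∨ P = max(a, b) on (0.07, 0.14) = 0.14
  (Q ∧ Q) ∧ (Q ∨ P) = min(a, b) on (0.07, 0.14) = 0.07
  (P ∨ R) ∨ ((Q ∧ Q) ∧ (Q ∨ P)) = max(a, b) on (0.76, 0.07) = 0.76
  ¬((P ∨ R) ∨ ((Q ∧ Q) ∧ (Q ∨ P))) = 1 − 0.76 = 0.24
  → value = 0.2400
|0.1000 − 0.2400| = 0.140

0.140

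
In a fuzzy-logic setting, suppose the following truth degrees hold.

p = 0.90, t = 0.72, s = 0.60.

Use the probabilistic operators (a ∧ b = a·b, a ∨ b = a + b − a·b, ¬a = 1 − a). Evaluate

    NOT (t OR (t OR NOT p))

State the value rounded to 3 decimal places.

0.071

NOT p = 1 − 0.9000 = 0.1000
t OR NOT p = a + b − a·b on (0.7200, 0.1000) = 0.7480
t OR (t OR NOT p) = a + b − a·b on (0.7200, 0.7480) = 0.9294
NOT (t OR (t OR NOT p)) = 1 − 0.9294 = 0.0706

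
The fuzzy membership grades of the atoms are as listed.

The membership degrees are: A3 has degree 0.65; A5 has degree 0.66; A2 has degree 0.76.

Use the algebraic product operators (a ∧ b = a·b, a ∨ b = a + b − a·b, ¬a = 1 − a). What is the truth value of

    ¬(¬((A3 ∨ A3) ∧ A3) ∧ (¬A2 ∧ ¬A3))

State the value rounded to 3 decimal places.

A3 ∨ A3 = a + b − a·b on (0.6500, 0.6500) = 0.8775
(A3 ∨ A3) ∧ A3 = a·b on (0.8775, 0.6500) = 0.5704
¬((A3 ∨ A3) ∧ A3) = 1 − 0.5704 = 0.4296
¬A2 = 1 − 0.7600 = 0.2400
¬A3 = 1 − 0.6500 = 0.3500
¬A2 ∧ ¬A3 = a·b on (0.2400, 0.3500) = 0.0840
¬((A3 ∨ A3) ∧ A3) ∧ (¬A2 ∧ ¬A3) = a·b on (0.4296, 0.0840) = 0.0361
¬(¬((A3 ∨ A3) ∧ A3) ∧ (¬A2 ∧ ¬A3)) = 1 − 0.0361 = 0.9639

0.964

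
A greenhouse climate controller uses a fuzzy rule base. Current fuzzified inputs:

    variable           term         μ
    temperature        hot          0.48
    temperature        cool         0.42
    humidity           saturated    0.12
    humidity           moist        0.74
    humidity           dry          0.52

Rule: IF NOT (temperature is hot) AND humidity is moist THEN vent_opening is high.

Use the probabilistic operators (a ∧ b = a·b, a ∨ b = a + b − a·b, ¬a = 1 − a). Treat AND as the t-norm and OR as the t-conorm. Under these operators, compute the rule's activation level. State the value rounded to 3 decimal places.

0.385

firing strength: ¬hot=1−0.48=0.52, moist=0.74; AND[a·b] → w = 0.3848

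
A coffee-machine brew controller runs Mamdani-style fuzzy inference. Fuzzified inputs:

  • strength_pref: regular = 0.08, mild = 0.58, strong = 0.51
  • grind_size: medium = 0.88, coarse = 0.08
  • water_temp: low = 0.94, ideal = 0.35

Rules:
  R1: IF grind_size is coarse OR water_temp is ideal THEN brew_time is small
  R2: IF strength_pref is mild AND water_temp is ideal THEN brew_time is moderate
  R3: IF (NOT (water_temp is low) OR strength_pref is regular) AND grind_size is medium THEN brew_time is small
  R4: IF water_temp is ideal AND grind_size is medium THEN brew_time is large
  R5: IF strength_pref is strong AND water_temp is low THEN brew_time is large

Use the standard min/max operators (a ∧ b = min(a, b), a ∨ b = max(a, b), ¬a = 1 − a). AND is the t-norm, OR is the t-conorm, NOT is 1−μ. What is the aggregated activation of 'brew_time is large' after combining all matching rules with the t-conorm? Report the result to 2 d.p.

0.51

R1: coarse=0.08, ideal=0.35; OR[max(a, b)] → w = 0.35
R2: mild=0.58, ideal=0.35; AND[min(a, b)] → w = 0.35
R3: (¬low=1−0.94=0.06 OR regular=0.08) = 0.08; AND[min(a, b)] with medium=0.88 → w = 0.08
R4: ideal=0.35, medium=0.88; AND[min(a, b)] → w = 0.35
R5: strong=0.51, low=0.94; AND[min(a, b)] → w = 0.51
Rules with consequent 'large': {R4, R5} → strengths 0.35, 0.51
Aggregate via t-conorm [max(a, b)]: 0.51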